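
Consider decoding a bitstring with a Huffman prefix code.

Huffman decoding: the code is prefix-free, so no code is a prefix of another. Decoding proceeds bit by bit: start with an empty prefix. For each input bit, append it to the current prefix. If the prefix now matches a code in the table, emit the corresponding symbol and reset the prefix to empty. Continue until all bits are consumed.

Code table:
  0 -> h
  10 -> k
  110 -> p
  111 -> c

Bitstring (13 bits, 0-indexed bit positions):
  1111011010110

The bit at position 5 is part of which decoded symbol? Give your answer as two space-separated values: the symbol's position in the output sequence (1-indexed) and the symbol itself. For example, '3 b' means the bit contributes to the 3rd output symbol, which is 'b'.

Bit 0: prefix='1' (no match yet)
Bit 1: prefix='11' (no match yet)
Bit 2: prefix='111' -> emit 'c', reset
Bit 3: prefix='1' (no match yet)
Bit 4: prefix='10' -> emit 'k', reset
Bit 5: prefix='1' (no match yet)
Bit 6: prefix='11' (no match yet)
Bit 7: prefix='110' -> emit 'p', reset
Bit 8: prefix='1' (no match yet)
Bit 9: prefix='10' -> emit 'k', reset

Answer: 3 p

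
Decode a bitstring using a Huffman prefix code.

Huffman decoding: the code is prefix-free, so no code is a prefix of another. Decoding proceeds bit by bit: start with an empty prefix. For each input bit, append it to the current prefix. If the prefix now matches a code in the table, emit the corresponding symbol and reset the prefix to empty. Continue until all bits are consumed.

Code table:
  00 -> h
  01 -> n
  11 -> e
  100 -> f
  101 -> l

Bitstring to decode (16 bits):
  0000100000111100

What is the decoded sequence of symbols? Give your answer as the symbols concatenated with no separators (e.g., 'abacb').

Bit 0: prefix='0' (no match yet)
Bit 1: prefix='00' -> emit 'h', reset
Bit 2: prefix='0' (no match yet)
Bit 3: prefix='00' -> emit 'h', reset
Bit 4: prefix='1' (no match yet)
Bit 5: prefix='10' (no match yet)
Bit 6: prefix='100' -> emit 'f', reset
Bit 7: prefix='0' (no match yet)
Bit 8: prefix='00' -> emit 'h', reset
Bit 9: prefix='0' (no match yet)
Bit 10: prefix='01' -> emit 'n', reset
Bit 11: prefix='1' (no match yet)
Bit 12: prefix='11' -> emit 'e', reset
Bit 13: prefix='1' (no match yet)
Bit 14: prefix='10' (no match yet)
Bit 15: prefix='100' -> emit 'f', reset

Answer: hhfhnef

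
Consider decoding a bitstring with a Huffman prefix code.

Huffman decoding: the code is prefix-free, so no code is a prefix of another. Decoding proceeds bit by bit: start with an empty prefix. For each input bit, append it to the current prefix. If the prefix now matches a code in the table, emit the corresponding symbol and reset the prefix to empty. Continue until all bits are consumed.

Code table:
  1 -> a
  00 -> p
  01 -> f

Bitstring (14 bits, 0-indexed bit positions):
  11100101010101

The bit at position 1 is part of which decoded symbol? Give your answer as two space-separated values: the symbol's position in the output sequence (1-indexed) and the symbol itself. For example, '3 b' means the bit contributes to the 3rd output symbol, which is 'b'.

Bit 0: prefix='1' -> emit 'a', reset
Bit 1: prefix='1' -> emit 'a', reset
Bit 2: prefix='1' -> emit 'a', reset
Bit 3: prefix='0' (no match yet)
Bit 4: prefix='00' -> emit 'p', reset
Bit 5: prefix='1' -> emit 'a', reset

Answer: 2 a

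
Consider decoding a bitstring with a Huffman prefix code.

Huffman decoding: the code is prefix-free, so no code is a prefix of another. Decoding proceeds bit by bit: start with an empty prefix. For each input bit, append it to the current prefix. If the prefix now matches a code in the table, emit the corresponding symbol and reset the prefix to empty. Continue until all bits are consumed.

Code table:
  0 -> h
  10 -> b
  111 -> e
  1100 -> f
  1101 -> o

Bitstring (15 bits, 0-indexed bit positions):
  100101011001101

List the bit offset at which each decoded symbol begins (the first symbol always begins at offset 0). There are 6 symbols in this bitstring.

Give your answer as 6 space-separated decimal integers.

Answer: 0 2 3 5 7 11

Derivation:
Bit 0: prefix='1' (no match yet)
Bit 1: prefix='10' -> emit 'b', reset
Bit 2: prefix='0' -> emit 'h', reset
Bit 3: prefix='1' (no match yet)
Bit 4: prefix='10' -> emit 'b', reset
Bit 5: prefix='1' (no match yet)
Bit 6: prefix='10' -> emit 'b', reset
Bit 7: prefix='1' (no match yet)
Bit 8: prefix='11' (no match yet)
Bit 9: prefix='110' (no match yet)
Bit 10: prefix='1100' -> emit 'f', reset
Bit 11: prefix='1' (no match yet)
Bit 12: prefix='11' (no match yet)
Bit 13: prefix='110' (no match yet)
Bit 14: prefix='1101' -> emit 'o', reset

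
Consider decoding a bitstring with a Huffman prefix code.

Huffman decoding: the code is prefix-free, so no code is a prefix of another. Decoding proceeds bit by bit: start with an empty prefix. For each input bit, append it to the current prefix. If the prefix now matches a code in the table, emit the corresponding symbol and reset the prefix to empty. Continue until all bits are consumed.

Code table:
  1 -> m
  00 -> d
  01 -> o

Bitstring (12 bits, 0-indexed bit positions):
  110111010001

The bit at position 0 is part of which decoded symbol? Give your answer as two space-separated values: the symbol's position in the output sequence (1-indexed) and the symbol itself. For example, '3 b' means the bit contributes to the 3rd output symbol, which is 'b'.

Answer: 1 m

Derivation:
Bit 0: prefix='1' -> emit 'm', reset
Bit 1: prefix='1' -> emit 'm', reset
Bit 2: prefix='0' (no match yet)
Bit 3: prefix='01' -> emit 'o', reset
Bit 4: prefix='1' -> emit 'm', reset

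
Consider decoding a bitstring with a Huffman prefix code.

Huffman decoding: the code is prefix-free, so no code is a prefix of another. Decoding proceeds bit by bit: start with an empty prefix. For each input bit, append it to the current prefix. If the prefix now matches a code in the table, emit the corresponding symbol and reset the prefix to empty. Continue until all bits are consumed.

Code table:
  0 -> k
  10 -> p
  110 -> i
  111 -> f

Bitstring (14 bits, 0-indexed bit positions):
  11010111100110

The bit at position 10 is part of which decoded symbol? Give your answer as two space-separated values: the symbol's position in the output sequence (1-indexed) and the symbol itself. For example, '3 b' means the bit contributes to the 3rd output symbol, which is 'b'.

Bit 0: prefix='1' (no match yet)
Bit 1: prefix='11' (no match yet)
Bit 2: prefix='110' -> emit 'i', reset
Bit 3: prefix='1' (no match yet)
Bit 4: prefix='10' -> emit 'p', reset
Bit 5: prefix='1' (no match yet)
Bit 6: prefix='11' (no match yet)
Bit 7: prefix='111' -> emit 'f', reset
Bit 8: prefix='1' (no match yet)
Bit 9: prefix='10' -> emit 'p', reset
Bit 10: prefix='0' -> emit 'k', reset
Bit 11: prefix='1' (no match yet)
Bit 12: prefix='11' (no match yet)
Bit 13: prefix='110' -> emit 'i', reset

Answer: 5 k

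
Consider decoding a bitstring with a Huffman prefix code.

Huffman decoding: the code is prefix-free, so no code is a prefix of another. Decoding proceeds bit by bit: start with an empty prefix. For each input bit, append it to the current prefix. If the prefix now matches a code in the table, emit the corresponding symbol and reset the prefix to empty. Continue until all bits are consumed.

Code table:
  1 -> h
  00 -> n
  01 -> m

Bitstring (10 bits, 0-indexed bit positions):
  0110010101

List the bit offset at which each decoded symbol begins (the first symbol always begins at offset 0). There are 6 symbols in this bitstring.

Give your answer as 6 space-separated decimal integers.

Bit 0: prefix='0' (no match yet)
Bit 1: prefix='01' -> emit 'm', reset
Bit 2: prefix='1' -> emit 'h', reset
Bit 3: prefix='0' (no match yet)
Bit 4: prefix='00' -> emit 'n', reset
Bit 5: prefix='1' -> emit 'h', reset
Bit 6: prefix='0' (no match yet)
Bit 7: prefix='01' -> emit 'm', reset
Bit 8: prefix='0' (no match yet)
Bit 9: prefix='01' -> emit 'm', reset

Answer: 0 2 3 5 6 8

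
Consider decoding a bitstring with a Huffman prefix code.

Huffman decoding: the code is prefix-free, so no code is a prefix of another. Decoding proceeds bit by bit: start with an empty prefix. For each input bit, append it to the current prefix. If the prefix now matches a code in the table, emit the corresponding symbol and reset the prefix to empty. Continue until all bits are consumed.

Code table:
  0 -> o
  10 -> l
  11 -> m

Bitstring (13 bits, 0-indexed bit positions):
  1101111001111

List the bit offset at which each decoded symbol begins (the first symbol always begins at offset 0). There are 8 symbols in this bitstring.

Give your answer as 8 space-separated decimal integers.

Bit 0: prefix='1' (no match yet)
Bit 1: prefix='11' -> emit 'm', reset
Bit 2: prefix='0' -> emit 'o', reset
Bit 3: prefix='1' (no match yet)
Bit 4: prefix='11' -> emit 'm', reset
Bit 5: prefix='1' (no match yet)
Bit 6: prefix='11' -> emit 'm', reset
Bit 7: prefix='0' -> emit 'o', reset
Bit 8: prefix='0' -> emit 'o', reset
Bit 9: prefix='1' (no match yet)
Bit 10: prefix='11' -> emit 'm', reset
Bit 11: prefix='1' (no match yet)
Bit 12: prefix='11' -> emit 'm', reset

Answer: 0 2 3 5 7 8 9 11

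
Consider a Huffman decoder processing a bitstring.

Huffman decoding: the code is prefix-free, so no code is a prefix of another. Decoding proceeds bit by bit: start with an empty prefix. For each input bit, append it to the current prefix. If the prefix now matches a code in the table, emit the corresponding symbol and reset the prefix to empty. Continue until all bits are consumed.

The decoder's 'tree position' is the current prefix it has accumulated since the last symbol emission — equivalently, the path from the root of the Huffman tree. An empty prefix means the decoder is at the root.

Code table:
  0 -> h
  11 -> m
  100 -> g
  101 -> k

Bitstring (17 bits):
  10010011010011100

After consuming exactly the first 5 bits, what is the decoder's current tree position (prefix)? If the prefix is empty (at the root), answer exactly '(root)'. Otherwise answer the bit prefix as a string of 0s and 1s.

Answer: 10

Derivation:
Bit 0: prefix='1' (no match yet)
Bit 1: prefix='10' (no match yet)
Bit 2: prefix='100' -> emit 'g', reset
Bit 3: prefix='1' (no match yet)
Bit 4: prefix='10' (no match yet)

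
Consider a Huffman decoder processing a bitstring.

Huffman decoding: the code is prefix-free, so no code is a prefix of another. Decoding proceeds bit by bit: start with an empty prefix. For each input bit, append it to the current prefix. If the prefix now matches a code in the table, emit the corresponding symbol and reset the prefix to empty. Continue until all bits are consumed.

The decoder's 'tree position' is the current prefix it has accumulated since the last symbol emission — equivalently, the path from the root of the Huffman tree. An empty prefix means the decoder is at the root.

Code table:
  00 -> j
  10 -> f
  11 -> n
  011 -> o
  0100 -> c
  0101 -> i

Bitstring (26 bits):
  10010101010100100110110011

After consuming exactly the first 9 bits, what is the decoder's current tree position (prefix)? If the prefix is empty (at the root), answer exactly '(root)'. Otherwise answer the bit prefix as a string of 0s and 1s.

Bit 0: prefix='1' (no match yet)
Bit 1: prefix='10' -> emit 'f', reset
Bit 2: prefix='0' (no match yet)
Bit 3: prefix='01' (no match yet)
Bit 4: prefix='010' (no match yet)
Bit 5: prefix='0101' -> emit 'i', reset
Bit 6: prefix='0' (no match yet)
Bit 7: prefix='01' (no match yet)
Bit 8: prefix='010' (no match yet)

Answer: 010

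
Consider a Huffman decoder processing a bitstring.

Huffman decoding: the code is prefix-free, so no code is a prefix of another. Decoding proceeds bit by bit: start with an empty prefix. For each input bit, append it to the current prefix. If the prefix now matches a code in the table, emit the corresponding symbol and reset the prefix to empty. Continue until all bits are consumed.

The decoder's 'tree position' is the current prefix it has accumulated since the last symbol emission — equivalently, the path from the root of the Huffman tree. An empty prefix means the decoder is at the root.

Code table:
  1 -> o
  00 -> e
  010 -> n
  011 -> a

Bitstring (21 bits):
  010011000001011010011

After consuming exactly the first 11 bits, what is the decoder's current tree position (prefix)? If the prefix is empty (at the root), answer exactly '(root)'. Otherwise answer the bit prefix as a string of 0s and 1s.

Answer: 0

Derivation:
Bit 0: prefix='0' (no match yet)
Bit 1: prefix='01' (no match yet)
Bit 2: prefix='010' -> emit 'n', reset
Bit 3: prefix='0' (no match yet)
Bit 4: prefix='01' (no match yet)
Bit 5: prefix='011' -> emit 'a', reset
Bit 6: prefix='0' (no match yet)
Bit 7: prefix='00' -> emit 'e', reset
Bit 8: prefix='0' (no match yet)
Bit 9: prefix='00' -> emit 'e', reset
Bit 10: prefix='0' (no match yet)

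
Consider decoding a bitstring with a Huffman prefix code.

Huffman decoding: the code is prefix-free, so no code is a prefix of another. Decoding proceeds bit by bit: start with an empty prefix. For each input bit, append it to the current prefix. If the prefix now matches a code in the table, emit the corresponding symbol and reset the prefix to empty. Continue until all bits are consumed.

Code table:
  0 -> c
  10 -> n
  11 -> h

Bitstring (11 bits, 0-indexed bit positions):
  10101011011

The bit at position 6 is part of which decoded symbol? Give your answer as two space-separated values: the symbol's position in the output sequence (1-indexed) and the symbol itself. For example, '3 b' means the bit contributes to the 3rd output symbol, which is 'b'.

Bit 0: prefix='1' (no match yet)
Bit 1: prefix='10' -> emit 'n', reset
Bit 2: prefix='1' (no match yet)
Bit 3: prefix='10' -> emit 'n', reset
Bit 4: prefix='1' (no match yet)
Bit 5: prefix='10' -> emit 'n', reset
Bit 6: prefix='1' (no match yet)
Bit 7: prefix='11' -> emit 'h', reset
Bit 8: prefix='0' -> emit 'c', reset
Bit 9: prefix='1' (no match yet)
Bit 10: prefix='11' -> emit 'h', reset

Answer: 4 h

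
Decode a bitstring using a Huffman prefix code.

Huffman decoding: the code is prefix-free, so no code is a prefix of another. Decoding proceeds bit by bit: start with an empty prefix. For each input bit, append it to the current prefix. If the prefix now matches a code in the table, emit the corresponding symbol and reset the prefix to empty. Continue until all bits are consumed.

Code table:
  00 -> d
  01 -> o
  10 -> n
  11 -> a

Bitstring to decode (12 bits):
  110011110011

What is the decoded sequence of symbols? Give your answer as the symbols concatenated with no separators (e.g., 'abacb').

Answer: adaada

Derivation:
Bit 0: prefix='1' (no match yet)
Bit 1: prefix='11' -> emit 'a', reset
Bit 2: prefix='0' (no match yet)
Bit 3: prefix='00' -> emit 'd', reset
Bit 4: prefix='1' (no match yet)
Bit 5: prefix='11' -> emit 'a', reset
Bit 6: prefix='1' (no match yet)
Bit 7: prefix='11' -> emit 'a', reset
Bit 8: prefix='0' (no match yet)
Bit 9: prefix='00' -> emit 'd', reset
Bit 10: prefix='1' (no match yet)
Bit 11: prefix='11' -> emit 'a', reset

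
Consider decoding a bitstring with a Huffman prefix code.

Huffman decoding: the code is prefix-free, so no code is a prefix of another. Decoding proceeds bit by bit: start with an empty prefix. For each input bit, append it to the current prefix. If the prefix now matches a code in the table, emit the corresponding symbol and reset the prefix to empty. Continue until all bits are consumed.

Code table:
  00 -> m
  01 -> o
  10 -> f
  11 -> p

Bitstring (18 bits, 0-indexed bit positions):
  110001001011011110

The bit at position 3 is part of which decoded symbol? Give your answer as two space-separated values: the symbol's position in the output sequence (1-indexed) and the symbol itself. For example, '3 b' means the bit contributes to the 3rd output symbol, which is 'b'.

Answer: 2 m

Derivation:
Bit 0: prefix='1' (no match yet)
Bit 1: prefix='11' -> emit 'p', reset
Bit 2: prefix='0' (no match yet)
Bit 3: prefix='00' -> emit 'm', reset
Bit 4: prefix='0' (no match yet)
Bit 5: prefix='01' -> emit 'o', reset
Bit 6: prefix='0' (no match yet)
Bit 7: prefix='00' -> emit 'm', reset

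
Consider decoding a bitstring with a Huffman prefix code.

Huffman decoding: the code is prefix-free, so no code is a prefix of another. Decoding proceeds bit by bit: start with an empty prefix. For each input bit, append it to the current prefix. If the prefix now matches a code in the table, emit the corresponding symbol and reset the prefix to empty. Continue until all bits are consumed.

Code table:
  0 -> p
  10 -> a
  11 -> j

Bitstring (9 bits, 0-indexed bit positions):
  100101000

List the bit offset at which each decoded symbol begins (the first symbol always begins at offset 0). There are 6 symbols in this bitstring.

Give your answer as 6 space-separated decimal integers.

Bit 0: prefix='1' (no match yet)
Bit 1: prefix='10' -> emit 'a', reset
Bit 2: prefix='0' -> emit 'p', reset
Bit 3: prefix='1' (no match yet)
Bit 4: prefix='10' -> emit 'a', reset
Bit 5: prefix='1' (no match yet)
Bit 6: prefix='10' -> emit 'a', reset
Bit 7: prefix='0' -> emit 'p', reset
Bit 8: prefix='0' -> emit 'p', reset

Answer: 0 2 3 5 7 8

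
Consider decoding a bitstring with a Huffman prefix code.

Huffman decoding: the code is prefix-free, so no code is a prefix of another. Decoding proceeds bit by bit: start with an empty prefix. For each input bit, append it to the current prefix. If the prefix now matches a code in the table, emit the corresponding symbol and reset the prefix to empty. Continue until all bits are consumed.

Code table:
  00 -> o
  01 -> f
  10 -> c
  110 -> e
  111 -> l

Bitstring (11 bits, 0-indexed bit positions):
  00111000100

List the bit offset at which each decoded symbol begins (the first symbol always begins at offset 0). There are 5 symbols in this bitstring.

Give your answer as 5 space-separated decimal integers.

Bit 0: prefix='0' (no match yet)
Bit 1: prefix='00' -> emit 'o', reset
Bit 2: prefix='1' (no match yet)
Bit 3: prefix='11' (no match yet)
Bit 4: prefix='111' -> emit 'l', reset
Bit 5: prefix='0' (no match yet)
Bit 6: prefix='00' -> emit 'o', reset
Bit 7: prefix='0' (no match yet)
Bit 8: prefix='01' -> emit 'f', reset
Bit 9: prefix='0' (no match yet)
Bit 10: prefix='00' -> emit 'o', reset

Answer: 0 2 5 7 9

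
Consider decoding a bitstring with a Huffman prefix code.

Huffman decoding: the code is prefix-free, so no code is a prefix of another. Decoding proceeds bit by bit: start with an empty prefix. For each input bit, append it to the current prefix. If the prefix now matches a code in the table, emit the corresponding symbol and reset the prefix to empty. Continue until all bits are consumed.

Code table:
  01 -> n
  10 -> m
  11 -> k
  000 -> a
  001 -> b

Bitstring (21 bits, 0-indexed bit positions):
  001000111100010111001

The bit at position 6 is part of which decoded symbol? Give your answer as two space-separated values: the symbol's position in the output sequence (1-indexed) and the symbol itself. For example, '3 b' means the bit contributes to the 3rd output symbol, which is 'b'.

Answer: 3 k

Derivation:
Bit 0: prefix='0' (no match yet)
Bit 1: prefix='00' (no match yet)
Bit 2: prefix='001' -> emit 'b', reset
Bit 3: prefix='0' (no match yet)
Bit 4: prefix='00' (no match yet)
Bit 5: prefix='000' -> emit 'a', reset
Bit 6: prefix='1' (no match yet)
Bit 7: prefix='11' -> emit 'k', reset
Bit 8: prefix='1' (no match yet)
Bit 9: prefix='11' -> emit 'k', reset
Bit 10: prefix='0' (no match yet)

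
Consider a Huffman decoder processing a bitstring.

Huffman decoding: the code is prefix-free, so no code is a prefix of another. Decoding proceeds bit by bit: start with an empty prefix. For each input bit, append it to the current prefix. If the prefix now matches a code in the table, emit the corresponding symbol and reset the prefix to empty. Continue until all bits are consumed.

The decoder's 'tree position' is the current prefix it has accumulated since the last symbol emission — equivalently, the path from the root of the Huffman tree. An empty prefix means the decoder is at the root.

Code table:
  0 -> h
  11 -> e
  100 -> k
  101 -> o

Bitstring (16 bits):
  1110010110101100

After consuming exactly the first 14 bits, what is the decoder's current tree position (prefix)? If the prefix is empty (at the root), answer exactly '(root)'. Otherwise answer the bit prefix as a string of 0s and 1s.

Answer: (root)

Derivation:
Bit 0: prefix='1' (no match yet)
Bit 1: prefix='11' -> emit 'e', reset
Bit 2: prefix='1' (no match yet)
Bit 3: prefix='10' (no match yet)
Bit 4: prefix='100' -> emit 'k', reset
Bit 5: prefix='1' (no match yet)
Bit 6: prefix='10' (no match yet)
Bit 7: prefix='101' -> emit 'o', reset
Bit 8: prefix='1' (no match yet)
Bit 9: prefix='10' (no match yet)
Bit 10: prefix='101' -> emit 'o', reset
Bit 11: prefix='0' -> emit 'h', reset
Bit 12: prefix='1' (no match yet)
Bit 13: prefix='11' -> emit 'e', reset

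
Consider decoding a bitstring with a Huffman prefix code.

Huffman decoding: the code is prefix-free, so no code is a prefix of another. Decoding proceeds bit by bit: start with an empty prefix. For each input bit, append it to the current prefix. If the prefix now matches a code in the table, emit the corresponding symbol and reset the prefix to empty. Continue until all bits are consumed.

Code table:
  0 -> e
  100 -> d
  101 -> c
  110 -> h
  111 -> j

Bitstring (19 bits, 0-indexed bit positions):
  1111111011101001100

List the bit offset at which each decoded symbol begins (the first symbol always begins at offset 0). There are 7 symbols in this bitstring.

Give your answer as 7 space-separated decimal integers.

Bit 0: prefix='1' (no match yet)
Bit 1: prefix='11' (no match yet)
Bit 2: prefix='111' -> emit 'j', reset
Bit 3: prefix='1' (no match yet)
Bit 4: prefix='11' (no match yet)
Bit 5: prefix='111' -> emit 'j', reset
Bit 6: prefix='1' (no match yet)
Bit 7: prefix='10' (no match yet)
Bit 8: prefix='101' -> emit 'c', reset
Bit 9: prefix='1' (no match yet)
Bit 10: prefix='11' (no match yet)
Bit 11: prefix='110' -> emit 'h', reset
Bit 12: prefix='1' (no match yet)
Bit 13: prefix='10' (no match yet)
Bit 14: prefix='100' -> emit 'd', reset
Bit 15: prefix='1' (no match yet)
Bit 16: prefix='11' (no match yet)
Bit 17: prefix='110' -> emit 'h', reset
Bit 18: prefix='0' -> emit 'e', reset

Answer: 0 3 6 9 12 15 18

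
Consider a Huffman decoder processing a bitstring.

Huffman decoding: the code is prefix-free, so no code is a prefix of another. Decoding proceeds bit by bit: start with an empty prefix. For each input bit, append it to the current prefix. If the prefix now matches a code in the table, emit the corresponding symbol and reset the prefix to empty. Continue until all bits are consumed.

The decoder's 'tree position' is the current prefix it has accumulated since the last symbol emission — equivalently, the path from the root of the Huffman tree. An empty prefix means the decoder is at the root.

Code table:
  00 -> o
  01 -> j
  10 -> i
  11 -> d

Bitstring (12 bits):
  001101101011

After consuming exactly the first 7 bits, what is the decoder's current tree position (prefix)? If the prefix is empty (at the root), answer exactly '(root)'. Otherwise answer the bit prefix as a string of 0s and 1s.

Answer: 1

Derivation:
Bit 0: prefix='0' (no match yet)
Bit 1: prefix='00' -> emit 'o', reset
Bit 2: prefix='1' (no match yet)
Bit 3: prefix='11' -> emit 'd', reset
Bit 4: prefix='0' (no match yet)
Bit 5: prefix='01' -> emit 'j', reset
Bit 6: prefix='1' (no match yet)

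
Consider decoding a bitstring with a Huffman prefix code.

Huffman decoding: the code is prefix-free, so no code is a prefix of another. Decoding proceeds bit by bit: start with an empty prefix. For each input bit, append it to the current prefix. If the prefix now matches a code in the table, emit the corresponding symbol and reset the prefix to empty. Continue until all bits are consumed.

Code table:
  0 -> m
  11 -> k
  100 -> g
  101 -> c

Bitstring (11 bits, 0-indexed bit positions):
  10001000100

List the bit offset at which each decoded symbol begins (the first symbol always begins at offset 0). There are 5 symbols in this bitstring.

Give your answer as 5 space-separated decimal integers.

Bit 0: prefix='1' (no match yet)
Bit 1: prefix='10' (no match yet)
Bit 2: prefix='100' -> emit 'g', reset
Bit 3: prefix='0' -> emit 'm', reset
Bit 4: prefix='1' (no match yet)
Bit 5: prefix='10' (no match yet)
Bit 6: prefix='100' -> emit 'g', reset
Bit 7: prefix='0' -> emit 'm', reset
Bit 8: prefix='1' (no match yet)
Bit 9: prefix='10' (no match yet)
Bit 10: prefix='100' -> emit 'g', reset

Answer: 0 3 4 7 8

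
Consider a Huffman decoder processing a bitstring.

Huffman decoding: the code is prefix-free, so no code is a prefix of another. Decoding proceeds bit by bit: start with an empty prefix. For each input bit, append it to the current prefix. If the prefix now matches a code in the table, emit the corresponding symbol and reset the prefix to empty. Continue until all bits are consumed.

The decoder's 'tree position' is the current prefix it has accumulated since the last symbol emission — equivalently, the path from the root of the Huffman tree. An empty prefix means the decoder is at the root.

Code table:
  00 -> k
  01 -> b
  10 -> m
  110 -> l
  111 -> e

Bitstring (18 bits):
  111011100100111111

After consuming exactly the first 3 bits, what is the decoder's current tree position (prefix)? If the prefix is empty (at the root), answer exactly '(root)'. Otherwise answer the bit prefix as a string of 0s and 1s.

Answer: (root)

Derivation:
Bit 0: prefix='1' (no match yet)
Bit 1: prefix='11' (no match yet)
Bit 2: prefix='111' -> emit 'e', reset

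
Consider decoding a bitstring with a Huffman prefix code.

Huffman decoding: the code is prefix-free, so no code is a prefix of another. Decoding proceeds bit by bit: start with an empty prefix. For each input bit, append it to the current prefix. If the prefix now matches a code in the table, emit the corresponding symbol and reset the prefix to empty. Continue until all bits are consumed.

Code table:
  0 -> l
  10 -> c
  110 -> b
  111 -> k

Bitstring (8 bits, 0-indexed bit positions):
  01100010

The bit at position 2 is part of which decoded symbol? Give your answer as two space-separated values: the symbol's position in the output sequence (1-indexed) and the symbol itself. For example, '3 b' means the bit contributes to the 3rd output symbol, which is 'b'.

Answer: 2 b

Derivation:
Bit 0: prefix='0' -> emit 'l', reset
Bit 1: prefix='1' (no match yet)
Bit 2: prefix='11' (no match yet)
Bit 3: prefix='110' -> emit 'b', reset
Bit 4: prefix='0' -> emit 'l', reset
Bit 5: prefix='0' -> emit 'l', reset
Bit 6: prefix='1' (no match yet)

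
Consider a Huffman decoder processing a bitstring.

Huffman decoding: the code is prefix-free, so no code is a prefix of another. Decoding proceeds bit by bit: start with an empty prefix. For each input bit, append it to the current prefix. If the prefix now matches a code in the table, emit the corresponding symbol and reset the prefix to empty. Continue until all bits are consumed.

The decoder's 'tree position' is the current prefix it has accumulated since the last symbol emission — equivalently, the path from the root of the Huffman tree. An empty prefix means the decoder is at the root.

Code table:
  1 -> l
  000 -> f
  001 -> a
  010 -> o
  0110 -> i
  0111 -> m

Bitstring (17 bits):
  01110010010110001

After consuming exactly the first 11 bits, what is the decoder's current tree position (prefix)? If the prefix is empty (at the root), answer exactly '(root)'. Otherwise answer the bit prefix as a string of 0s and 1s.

Bit 0: prefix='0' (no match yet)
Bit 1: prefix='01' (no match yet)
Bit 2: prefix='011' (no match yet)
Bit 3: prefix='0111' -> emit 'm', reset
Bit 4: prefix='0' (no match yet)
Bit 5: prefix='00' (no match yet)
Bit 6: prefix='001' -> emit 'a', reset
Bit 7: prefix='0' (no match yet)
Bit 8: prefix='00' (no match yet)
Bit 9: prefix='001' -> emit 'a', reset
Bit 10: prefix='0' (no match yet)

Answer: 0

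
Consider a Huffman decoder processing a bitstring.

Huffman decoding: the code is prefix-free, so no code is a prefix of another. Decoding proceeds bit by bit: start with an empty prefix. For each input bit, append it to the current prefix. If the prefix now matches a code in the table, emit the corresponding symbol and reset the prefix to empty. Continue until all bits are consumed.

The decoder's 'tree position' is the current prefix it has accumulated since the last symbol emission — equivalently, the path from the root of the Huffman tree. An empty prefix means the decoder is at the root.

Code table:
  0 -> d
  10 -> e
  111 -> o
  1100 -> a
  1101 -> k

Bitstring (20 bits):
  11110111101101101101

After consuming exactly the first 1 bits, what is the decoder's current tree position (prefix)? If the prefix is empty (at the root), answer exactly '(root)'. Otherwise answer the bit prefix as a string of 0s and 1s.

Answer: 1

Derivation:
Bit 0: prefix='1' (no match yet)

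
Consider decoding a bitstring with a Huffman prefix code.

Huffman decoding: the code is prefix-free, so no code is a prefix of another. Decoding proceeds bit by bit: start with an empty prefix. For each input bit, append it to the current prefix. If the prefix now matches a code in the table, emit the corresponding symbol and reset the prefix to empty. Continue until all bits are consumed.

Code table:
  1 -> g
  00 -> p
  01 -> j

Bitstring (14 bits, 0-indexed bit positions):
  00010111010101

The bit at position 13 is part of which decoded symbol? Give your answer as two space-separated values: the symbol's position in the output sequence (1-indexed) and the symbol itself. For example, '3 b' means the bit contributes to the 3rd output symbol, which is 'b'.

Bit 0: prefix='0' (no match yet)
Bit 1: prefix='00' -> emit 'p', reset
Bit 2: prefix='0' (no match yet)
Bit 3: prefix='01' -> emit 'j', reset
Bit 4: prefix='0' (no match yet)
Bit 5: prefix='01' -> emit 'j', reset
Bit 6: prefix='1' -> emit 'g', reset
Bit 7: prefix='1' -> emit 'g', reset
Bit 8: prefix='0' (no match yet)
Bit 9: prefix='01' -> emit 'j', reset
Bit 10: prefix='0' (no match yet)
Bit 11: prefix='01' -> emit 'j', reset
Bit 12: prefix='0' (no match yet)
Bit 13: prefix='01' -> emit 'j', reset

Answer: 8 j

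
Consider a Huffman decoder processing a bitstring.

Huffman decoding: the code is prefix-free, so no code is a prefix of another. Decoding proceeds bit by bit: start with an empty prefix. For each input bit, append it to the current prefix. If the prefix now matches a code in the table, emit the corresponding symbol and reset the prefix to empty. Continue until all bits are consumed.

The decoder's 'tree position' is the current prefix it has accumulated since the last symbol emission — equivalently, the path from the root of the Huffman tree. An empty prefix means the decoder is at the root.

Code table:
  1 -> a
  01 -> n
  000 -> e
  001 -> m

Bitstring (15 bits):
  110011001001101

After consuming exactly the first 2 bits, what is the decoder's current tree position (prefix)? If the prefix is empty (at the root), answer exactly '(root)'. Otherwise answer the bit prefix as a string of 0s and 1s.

Bit 0: prefix='1' -> emit 'a', reset
Bit 1: prefix='1' -> emit 'a', reset

Answer: (root)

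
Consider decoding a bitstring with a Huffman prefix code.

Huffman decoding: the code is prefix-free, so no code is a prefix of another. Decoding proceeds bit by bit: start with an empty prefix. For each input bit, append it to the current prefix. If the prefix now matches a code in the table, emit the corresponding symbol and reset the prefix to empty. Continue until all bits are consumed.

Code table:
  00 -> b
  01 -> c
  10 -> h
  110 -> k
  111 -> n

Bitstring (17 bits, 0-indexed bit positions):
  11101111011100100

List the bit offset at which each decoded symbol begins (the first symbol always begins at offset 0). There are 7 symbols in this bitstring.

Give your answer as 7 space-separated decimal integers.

Answer: 0 3 5 8 10 13 15

Derivation:
Bit 0: prefix='1' (no match yet)
Bit 1: prefix='11' (no match yet)
Bit 2: prefix='111' -> emit 'n', reset
Bit 3: prefix='0' (no match yet)
Bit 4: prefix='01' -> emit 'c', reset
Bit 5: prefix='1' (no match yet)
Bit 6: prefix='11' (no match yet)
Bit 7: prefix='111' -> emit 'n', reset
Bit 8: prefix='0' (no match yet)
Bit 9: prefix='01' -> emit 'c', reset
Bit 10: prefix='1' (no match yet)
Bit 11: prefix='11' (no match yet)
Bit 12: prefix='110' -> emit 'k', reset
Bit 13: prefix='0' (no match yet)
Bit 14: prefix='01' -> emit 'c', reset
Bit 15: prefix='0' (no match yet)
Bit 16: prefix='00' -> emit 'b', reset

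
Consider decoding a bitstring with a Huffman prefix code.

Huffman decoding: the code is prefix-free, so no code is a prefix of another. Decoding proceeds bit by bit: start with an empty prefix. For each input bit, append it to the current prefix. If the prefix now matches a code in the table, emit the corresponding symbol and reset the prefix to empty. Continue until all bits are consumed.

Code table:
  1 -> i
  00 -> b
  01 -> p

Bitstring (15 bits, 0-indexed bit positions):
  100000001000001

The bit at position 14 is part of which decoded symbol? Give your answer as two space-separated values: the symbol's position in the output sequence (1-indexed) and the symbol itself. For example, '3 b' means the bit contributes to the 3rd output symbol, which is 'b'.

Answer: 8 p

Derivation:
Bit 0: prefix='1' -> emit 'i', reset
Bit 1: prefix='0' (no match yet)
Bit 2: prefix='00' -> emit 'b', reset
Bit 3: prefix='0' (no match yet)
Bit 4: prefix='00' -> emit 'b', reset
Bit 5: prefix='0' (no match yet)
Bit 6: prefix='00' -> emit 'b', reset
Bit 7: prefix='0' (no match yet)
Bit 8: prefix='01' -> emit 'p', reset
Bit 9: prefix='0' (no match yet)
Bit 10: prefix='00' -> emit 'b', reset
Bit 11: prefix='0' (no match yet)
Bit 12: prefix='00' -> emit 'b', reset
Bit 13: prefix='0' (no match yet)
Bit 14: prefix='01' -> emit 'p', reset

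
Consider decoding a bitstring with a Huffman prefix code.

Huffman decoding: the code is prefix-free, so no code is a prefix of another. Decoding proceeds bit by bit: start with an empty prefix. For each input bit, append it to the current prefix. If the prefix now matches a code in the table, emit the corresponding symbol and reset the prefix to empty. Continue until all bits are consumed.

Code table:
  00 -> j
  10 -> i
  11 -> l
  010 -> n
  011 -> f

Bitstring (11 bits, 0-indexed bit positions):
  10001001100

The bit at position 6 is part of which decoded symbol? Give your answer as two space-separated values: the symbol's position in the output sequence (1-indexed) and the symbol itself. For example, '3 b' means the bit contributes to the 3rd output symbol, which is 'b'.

Bit 0: prefix='1' (no match yet)
Bit 1: prefix='10' -> emit 'i', reset
Bit 2: prefix='0' (no match yet)
Bit 3: prefix='00' -> emit 'j', reset
Bit 4: prefix='1' (no match yet)
Bit 5: prefix='10' -> emit 'i', reset
Bit 6: prefix='0' (no match yet)
Bit 7: prefix='01' (no match yet)
Bit 8: prefix='011' -> emit 'f', reset
Bit 9: prefix='0' (no match yet)
Bit 10: prefix='00' -> emit 'j', reset

Answer: 4 f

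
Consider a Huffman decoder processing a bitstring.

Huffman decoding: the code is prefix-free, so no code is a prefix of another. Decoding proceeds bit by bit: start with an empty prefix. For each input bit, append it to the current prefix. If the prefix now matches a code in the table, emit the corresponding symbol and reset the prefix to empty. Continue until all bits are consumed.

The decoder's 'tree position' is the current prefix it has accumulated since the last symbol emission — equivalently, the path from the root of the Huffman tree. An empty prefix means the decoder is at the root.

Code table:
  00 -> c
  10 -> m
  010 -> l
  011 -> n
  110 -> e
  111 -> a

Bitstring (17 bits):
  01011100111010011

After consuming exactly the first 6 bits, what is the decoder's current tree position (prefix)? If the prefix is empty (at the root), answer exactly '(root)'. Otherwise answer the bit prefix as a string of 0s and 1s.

Answer: (root)

Derivation:
Bit 0: prefix='0' (no match yet)
Bit 1: prefix='01' (no match yet)
Bit 2: prefix='010' -> emit 'l', reset
Bit 3: prefix='1' (no match yet)
Bit 4: prefix='11' (no match yet)
Bit 5: prefix='111' -> emit 'a', reset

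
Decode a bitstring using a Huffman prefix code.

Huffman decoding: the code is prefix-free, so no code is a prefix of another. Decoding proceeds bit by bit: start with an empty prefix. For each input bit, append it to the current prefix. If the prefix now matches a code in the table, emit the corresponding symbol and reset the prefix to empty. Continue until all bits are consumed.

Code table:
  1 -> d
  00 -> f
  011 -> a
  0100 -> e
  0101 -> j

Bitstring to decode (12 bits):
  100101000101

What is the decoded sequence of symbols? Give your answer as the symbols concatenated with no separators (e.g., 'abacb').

Bit 0: prefix='1' -> emit 'd', reset
Bit 1: prefix='0' (no match yet)
Bit 2: prefix='00' -> emit 'f', reset
Bit 3: prefix='1' -> emit 'd', reset
Bit 4: prefix='0' (no match yet)
Bit 5: prefix='01' (no match yet)
Bit 6: prefix='010' (no match yet)
Bit 7: prefix='0100' -> emit 'e', reset
Bit 8: prefix='0' (no match yet)
Bit 9: prefix='01' (no match yet)
Bit 10: prefix='010' (no match yet)
Bit 11: prefix='0101' -> emit 'j', reset

Answer: dfdej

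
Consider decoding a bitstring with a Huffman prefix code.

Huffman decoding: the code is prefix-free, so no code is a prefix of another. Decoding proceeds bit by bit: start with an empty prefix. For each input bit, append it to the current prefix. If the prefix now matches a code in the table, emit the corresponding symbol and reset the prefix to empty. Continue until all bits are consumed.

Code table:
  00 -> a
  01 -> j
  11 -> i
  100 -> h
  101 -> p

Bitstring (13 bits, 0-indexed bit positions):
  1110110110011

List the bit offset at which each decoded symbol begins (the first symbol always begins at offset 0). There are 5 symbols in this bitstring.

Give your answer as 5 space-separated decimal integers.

Bit 0: prefix='1' (no match yet)
Bit 1: prefix='11' -> emit 'i', reset
Bit 2: prefix='1' (no match yet)
Bit 3: prefix='10' (no match yet)
Bit 4: prefix='101' -> emit 'p', reset
Bit 5: prefix='1' (no match yet)
Bit 6: prefix='10' (no match yet)
Bit 7: prefix='101' -> emit 'p', reset
Bit 8: prefix='1' (no match yet)
Bit 9: prefix='10' (no match yet)
Bit 10: prefix='100' -> emit 'h', reset
Bit 11: prefix='1' (no match yet)
Bit 12: prefix='11' -> emit 'i', reset

Answer: 0 2 5 8 11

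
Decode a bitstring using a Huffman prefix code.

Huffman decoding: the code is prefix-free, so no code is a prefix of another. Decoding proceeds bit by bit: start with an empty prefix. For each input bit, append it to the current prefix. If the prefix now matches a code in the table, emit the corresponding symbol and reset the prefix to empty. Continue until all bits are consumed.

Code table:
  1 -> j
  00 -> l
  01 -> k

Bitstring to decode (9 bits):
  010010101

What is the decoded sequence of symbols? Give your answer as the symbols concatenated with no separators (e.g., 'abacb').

Answer: kljkk

Derivation:
Bit 0: prefix='0' (no match yet)
Bit 1: prefix='01' -> emit 'k', reset
Bit 2: prefix='0' (no match yet)
Bit 3: prefix='00' -> emit 'l', reset
Bit 4: prefix='1' -> emit 'j', reset
Bit 5: prefix='0' (no match yet)
Bit 6: prefix='01' -> emit 'k', reset
Bit 7: prefix='0' (no match yet)
Bit 8: prefix='01' -> emit 'k', reset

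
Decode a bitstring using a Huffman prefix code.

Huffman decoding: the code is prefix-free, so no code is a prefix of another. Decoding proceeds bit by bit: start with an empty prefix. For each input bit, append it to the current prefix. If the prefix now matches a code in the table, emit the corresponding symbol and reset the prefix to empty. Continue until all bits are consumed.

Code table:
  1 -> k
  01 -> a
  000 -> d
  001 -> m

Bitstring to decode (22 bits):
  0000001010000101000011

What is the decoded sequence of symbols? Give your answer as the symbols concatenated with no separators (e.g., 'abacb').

Bit 0: prefix='0' (no match yet)
Bit 1: prefix='00' (no match yet)
Bit 2: prefix='000' -> emit 'd', reset
Bit 3: prefix='0' (no match yet)
Bit 4: prefix='00' (no match yet)
Bit 5: prefix='000' -> emit 'd', reset
Bit 6: prefix='1' -> emit 'k', reset
Bit 7: prefix='0' (no match yet)
Bit 8: prefix='01' -> emit 'a', reset
Bit 9: prefix='0' (no match yet)
Bit 10: prefix='00' (no match yet)
Bit 11: prefix='000' -> emit 'd', reset
Bit 12: prefix='0' (no match yet)
Bit 13: prefix='01' -> emit 'a', reset
Bit 14: prefix='0' (no match yet)
Bit 15: prefix='01' -> emit 'a', reset
Bit 16: prefix='0' (no match yet)
Bit 17: prefix='00' (no match yet)
Bit 18: prefix='000' -> emit 'd', reset
Bit 19: prefix='0' (no match yet)
Bit 20: prefix='01' -> emit 'a', reset
Bit 21: prefix='1' -> emit 'k', reset

Answer: ddkadaadak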